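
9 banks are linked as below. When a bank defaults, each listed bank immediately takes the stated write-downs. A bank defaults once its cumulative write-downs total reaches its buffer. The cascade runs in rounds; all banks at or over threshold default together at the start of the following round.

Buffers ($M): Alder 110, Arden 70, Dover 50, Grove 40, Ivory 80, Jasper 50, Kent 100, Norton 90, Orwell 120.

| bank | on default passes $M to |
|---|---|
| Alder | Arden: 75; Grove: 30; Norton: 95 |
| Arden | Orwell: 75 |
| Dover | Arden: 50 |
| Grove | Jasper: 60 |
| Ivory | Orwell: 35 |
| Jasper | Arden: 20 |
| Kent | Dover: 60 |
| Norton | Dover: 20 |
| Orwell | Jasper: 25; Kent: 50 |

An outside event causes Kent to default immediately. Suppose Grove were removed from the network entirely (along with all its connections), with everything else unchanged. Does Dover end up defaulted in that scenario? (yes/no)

With Grove removed:
Round 1 — Kent defaults (initial).
  Dover: +60 → 60 ≥ 50
Round 2 — Dover defaults.
  Arden: +50 → 50 < 70
No further defaults.

yes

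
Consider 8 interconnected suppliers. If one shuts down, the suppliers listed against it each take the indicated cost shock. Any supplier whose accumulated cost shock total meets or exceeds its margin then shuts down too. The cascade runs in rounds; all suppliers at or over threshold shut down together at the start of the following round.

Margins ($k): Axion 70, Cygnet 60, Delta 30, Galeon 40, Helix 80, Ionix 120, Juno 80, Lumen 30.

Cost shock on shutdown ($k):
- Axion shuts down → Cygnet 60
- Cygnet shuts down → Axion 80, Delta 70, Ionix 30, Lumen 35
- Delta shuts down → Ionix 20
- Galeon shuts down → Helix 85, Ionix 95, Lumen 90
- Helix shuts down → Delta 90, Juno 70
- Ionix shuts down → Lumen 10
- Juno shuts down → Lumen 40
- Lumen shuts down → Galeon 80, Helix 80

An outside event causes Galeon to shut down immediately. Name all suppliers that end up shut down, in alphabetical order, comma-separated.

Delta, Galeon, Helix, Lumen

Round 1 — Galeon shuts down (initial).
  Helix: +85 → 85 ≥ 80
  Ionix: +95 → 95 < 120
  Lumen: +90 → 90 ≥ 30
Round 2 — Helix, Lumen shut down.
  Delta: +90 → 90 ≥ 30
  Juno: +70 → 70 < 80
Round 3 — Delta shuts down.
  Ionix: +20 → 115 < 120
No further shutdowns.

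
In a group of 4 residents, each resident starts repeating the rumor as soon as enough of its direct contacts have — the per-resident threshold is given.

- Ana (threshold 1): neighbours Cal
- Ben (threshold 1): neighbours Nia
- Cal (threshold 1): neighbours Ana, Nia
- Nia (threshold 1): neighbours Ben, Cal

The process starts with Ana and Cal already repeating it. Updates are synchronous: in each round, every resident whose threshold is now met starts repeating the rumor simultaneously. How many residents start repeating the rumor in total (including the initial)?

Round 1 — Ana, Cal start repeating the rumor (initial).
Round 2 — checking thresholds:
  Nia: 1 of 2 neighbours ≥ 1, starts repeating the rumor.
Round 3 — checking thresholds:
  Ben: 1 of 1 neighbours ≥ 1, starts repeating the rumor.
Round 4 — no new spreads; cascade stops.

4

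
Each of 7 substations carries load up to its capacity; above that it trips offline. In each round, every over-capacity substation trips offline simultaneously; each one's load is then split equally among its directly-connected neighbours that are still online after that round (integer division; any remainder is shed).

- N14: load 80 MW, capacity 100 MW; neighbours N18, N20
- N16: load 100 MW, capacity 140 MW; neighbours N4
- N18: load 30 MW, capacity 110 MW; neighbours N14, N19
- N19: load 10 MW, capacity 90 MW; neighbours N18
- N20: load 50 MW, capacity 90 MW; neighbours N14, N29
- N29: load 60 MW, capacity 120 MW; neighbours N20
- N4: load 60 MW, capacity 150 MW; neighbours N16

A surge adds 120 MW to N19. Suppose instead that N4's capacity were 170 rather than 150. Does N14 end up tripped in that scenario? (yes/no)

yes

With N4's capacity at 170:
Round 1 — N19 at 130 > 90. N19 trips offline.
  N19 sheds 130 MW to N18: 130 each.
    N18: 30+130 = 160 > 110
Round 2 — N18 trips offline.
  N18 sheds 160 MW to N14: 160 each.
    N14: 80+160 = 240 > 100
Round 3 — N14 trips offline.
  N14 sheds 240 MW to N20: 240 each.
    N20: 50+240 = 290 > 90
Round 4 — N20 trips offline.
  N20 sheds 290 MW to N29: 290 each.
    N29: 60+290 = 350 > 120
Round 5 — N29 trips offline.
  N29 sheds 350 MW: no online neighbours, lost.
No further trips.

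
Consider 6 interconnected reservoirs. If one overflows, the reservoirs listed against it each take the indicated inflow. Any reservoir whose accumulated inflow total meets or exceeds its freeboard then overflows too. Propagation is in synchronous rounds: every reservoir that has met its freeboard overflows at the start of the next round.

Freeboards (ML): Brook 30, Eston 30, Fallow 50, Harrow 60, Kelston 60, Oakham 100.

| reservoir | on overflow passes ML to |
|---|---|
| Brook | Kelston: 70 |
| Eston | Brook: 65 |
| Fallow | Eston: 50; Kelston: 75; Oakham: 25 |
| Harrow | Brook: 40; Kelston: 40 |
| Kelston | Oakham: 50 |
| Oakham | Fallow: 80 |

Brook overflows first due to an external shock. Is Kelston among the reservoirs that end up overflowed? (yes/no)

yes

Round 1 — Brook overflows (initial).
  Kelston: +70 → 70 ≥ 60
Round 2 — Kelston overflows.
  Oakham: +50 → 50 < 100
No further overflows.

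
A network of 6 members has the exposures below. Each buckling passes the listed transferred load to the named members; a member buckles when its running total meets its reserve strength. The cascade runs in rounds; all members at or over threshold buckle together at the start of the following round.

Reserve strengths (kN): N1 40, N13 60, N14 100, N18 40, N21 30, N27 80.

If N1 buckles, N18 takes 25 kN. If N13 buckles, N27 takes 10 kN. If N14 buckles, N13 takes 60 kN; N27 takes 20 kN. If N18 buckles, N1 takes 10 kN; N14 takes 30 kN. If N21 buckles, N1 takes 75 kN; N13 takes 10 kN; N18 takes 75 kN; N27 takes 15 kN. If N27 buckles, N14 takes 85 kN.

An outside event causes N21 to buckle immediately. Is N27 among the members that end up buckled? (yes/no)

Round 1 — N21 buckles (initial).
  N1: +75 → 75 ≥ 40
  N13: +10 → 10 < 60
  N18: +75 → 75 ≥ 40
  N27: +15 → 15 < 80
Round 2 — N1, N18 buckle.
  N14: +30 → 30 < 100
No further bucklings.

no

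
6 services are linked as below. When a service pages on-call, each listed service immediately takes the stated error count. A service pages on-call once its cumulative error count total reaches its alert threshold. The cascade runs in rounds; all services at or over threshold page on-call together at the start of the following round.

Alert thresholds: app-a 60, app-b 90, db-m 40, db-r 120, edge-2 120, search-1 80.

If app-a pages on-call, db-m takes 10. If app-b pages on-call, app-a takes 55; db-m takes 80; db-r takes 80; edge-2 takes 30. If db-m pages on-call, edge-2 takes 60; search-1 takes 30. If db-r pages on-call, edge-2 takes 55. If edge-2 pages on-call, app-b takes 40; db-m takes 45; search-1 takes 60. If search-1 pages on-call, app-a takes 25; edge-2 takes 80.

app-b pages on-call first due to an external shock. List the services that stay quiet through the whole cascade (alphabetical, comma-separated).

Round 1 — app-b pages on-call (initial).
  app-a: +55 → 55 < 60
  db-m: +80 → 80 ≥ 40
  db-r: +80 → 80 < 120
  edge-2: +30 → 30 < 120
Round 2 — db-m pages on-call.
  edge-2: +60 → 90 < 120
  search-1: +30 → 30 < 80
No further pages.

app-a, db-r, edge-2, search-1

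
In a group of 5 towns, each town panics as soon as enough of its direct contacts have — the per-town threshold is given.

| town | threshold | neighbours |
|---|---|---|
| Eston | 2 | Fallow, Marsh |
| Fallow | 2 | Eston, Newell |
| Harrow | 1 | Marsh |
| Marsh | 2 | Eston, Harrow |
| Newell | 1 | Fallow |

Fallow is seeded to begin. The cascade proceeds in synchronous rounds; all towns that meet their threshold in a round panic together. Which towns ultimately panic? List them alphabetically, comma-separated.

Round 1 — Fallow panics (initial).
Round 2 — checking thresholds:
  Eston: 1 of 2 neighbours < 2, not yet.
  Newell: 1 of 1 neighbours ≥ 1, panics.
Round 3 — no new panics; cascade stops.

Fallow, Newell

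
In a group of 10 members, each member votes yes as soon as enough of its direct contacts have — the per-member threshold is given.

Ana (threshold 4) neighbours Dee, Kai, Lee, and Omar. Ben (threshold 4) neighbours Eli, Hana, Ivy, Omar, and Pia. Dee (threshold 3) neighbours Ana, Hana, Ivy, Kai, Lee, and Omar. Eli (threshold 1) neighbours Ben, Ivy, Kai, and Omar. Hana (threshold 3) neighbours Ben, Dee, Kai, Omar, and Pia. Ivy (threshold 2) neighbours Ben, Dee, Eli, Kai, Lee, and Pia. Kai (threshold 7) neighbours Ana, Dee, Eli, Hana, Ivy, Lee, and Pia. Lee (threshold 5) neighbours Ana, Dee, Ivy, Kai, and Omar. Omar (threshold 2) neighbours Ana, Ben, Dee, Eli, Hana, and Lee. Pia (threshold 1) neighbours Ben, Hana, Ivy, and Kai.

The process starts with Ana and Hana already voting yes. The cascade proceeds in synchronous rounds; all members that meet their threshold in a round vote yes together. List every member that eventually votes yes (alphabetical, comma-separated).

Ana, Ben, Dee, Eli, Hana, Ivy, Omar, Pia

Round 1 — Ana, Hana vote yes (initial).
Round 2 — checking thresholds:
  Ben: 1 of 5 neighbours < 4, below threshold.
  Dee: 2 of 6 neighbours < 3, below threshold.
  Kai: 2 of 7 neighbours < 7, below threshold.
  Lee: 1 of 5 neighbours < 5, below threshold.
  Omar: 2 of 6 neighbours ≥ 2, votes yes.
  Pia: 1 of 4 neighbours ≥ 1, votes yes.
Round 3 — checking thresholds:
  Ben: 3 of 5 neighbours < 4, below threshold.
  Dee: 3 of 6 neighbours ≥ 3, votes yes.
  Eli: 1 of 4 neighbours ≥ 1, votes yes.
  Ivy: 1 of 6 neighbours < 2, below threshold.
  Kai: 3 of 7 neighbours < 7, below threshold.
  Lee: 2 of 5 neighbours < 5, below threshold.
Round 4 — checking thresholds:
  Ben: 4 of 5 neighbours ≥ 4, votes yes.
  Ivy: 3 of 6 neighbours ≥ 2, votes yes.
  Kai: 5 of 7 neighbours < 7, below threshold.
  Lee: 3 of 5 neighbours < 5, below threshold.
Round 5 — no new yes votes; cascade stops.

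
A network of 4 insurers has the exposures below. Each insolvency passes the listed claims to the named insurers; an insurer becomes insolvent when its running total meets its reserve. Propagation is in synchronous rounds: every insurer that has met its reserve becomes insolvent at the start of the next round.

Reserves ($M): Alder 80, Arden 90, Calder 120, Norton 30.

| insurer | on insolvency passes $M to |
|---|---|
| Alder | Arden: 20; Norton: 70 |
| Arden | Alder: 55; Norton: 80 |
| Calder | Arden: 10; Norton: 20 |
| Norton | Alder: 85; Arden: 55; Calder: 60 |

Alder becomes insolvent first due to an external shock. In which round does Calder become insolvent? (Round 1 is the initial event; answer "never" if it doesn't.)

never

Round 1 — Alder becomes insolvent (initial).
  Arden: +20 → 20 < 90
  Norton: +70 → 70 ≥ 30
Round 2 — Norton becomes insolvent.
  Arden: +55 → 75 < 90
  Calder: +60 → 60 < 120
No further insolvencies.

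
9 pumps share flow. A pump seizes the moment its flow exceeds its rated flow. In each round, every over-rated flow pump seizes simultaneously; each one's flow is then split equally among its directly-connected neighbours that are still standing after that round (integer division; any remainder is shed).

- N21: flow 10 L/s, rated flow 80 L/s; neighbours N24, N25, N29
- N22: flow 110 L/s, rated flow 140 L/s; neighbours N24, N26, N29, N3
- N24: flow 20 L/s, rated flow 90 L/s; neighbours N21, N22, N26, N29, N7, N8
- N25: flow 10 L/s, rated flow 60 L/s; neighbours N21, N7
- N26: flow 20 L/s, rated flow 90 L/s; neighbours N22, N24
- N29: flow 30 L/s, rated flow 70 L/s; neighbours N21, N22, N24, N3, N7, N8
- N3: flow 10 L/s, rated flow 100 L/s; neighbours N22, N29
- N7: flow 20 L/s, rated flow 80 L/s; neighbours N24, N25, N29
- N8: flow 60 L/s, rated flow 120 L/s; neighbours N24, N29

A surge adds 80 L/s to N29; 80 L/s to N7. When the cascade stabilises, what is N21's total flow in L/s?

55

Round 1 — N29 at 110 > 70; N7 at 100 > 80. N29, N7 seize.
  N29 sheds 110 L/s to N21, N22, N24, N3, N8: 22 each.
    N21: 10+22 = 32 ≤ 80
    N22: 110+22 = 132 ≤ 140
    N24: 20+22 = 42 ≤ 90
    N3: 10+22 = 32 ≤ 100
    N8: 60+22 = 82 ≤ 120
  N7 sheds 100 L/s to N24, N25: 50 each.
    N24: 42+50 = 92 > 90
    N25: 10+50 = 60 ≤ 60
Round 2 — N24 seizes.
  N24 sheds 92 L/s to N21, N22, N26, N8: 23 each.
    N21: 32+23 = 55 ≤ 80
    N22: 132+23 = 155 > 140
    N26: 20+23 = 43 ≤ 90
    N8: 82+23 = 105 ≤ 120
Round 3 — N22 seizes.
  N22 sheds 155 L/s to N26, N3: 77 each (1 lost).
    N26: 43+77 = 120 > 90
    N3: 32+77 = 109 > 100
Round 4 — N26, N3 seize.
  N26 sheds 120 L/s: no online neighbours, lost.
  N3 sheds 109 L/s: no online neighbours, lost.
No further seizures.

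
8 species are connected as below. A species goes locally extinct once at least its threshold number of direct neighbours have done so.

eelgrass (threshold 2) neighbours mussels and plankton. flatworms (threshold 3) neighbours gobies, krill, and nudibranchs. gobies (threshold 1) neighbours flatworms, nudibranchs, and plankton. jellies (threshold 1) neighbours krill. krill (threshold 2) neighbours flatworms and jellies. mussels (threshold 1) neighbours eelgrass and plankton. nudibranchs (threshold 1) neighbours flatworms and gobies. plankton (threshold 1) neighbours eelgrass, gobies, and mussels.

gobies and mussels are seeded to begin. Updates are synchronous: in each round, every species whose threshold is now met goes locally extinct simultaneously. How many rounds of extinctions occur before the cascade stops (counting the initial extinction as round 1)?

Round 1 — gobies, mussels go locally extinct (initial).
Round 2 — checking thresholds:
  eelgrass: 1 of 2 neighbours < 2, below threshold.
  flatworms: 1 of 3 neighbours < 3, below threshold.
  nudibranchs: 1 of 2 neighbours ≥ 1, goes locally extinct.
  plankton: 2 of 3 neighbours ≥ 1, goes locally extinct.
Round 3 — checking thresholds:
  eelgrass: 2 of 2 neighbours ≥ 2, goes locally extinct.
  flatworms: 2 of 3 neighbours < 3, below threshold.
Round 4 — no new extinctions; cascade stops.

3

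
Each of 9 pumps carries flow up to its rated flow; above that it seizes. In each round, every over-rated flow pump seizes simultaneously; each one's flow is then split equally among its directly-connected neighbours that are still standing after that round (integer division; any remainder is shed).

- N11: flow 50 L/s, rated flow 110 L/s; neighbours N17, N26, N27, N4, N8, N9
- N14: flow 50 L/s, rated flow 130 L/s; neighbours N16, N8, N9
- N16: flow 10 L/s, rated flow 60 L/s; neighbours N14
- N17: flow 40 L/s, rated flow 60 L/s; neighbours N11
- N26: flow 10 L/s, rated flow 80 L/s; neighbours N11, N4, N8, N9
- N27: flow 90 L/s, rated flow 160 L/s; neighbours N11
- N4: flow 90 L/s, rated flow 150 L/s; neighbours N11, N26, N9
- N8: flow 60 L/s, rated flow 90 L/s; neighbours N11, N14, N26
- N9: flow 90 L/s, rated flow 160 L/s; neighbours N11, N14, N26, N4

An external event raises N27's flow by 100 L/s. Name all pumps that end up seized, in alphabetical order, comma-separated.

Round 1 — N27 at 190 > 160. N27 seizes.
  N27 sheds 190 L/s to N11: 190 each.
    N11: 50+190 = 240 > 110
Round 2 — N11 seizes.
  N11 sheds 240 L/s to N17, N26, N4, N8, N9: 48 each.
    N17: 40+48 = 88 > 60
    N26: 10+48 = 58 ≤ 80
    N4: 90+48 = 138 ≤ 150
    N8: 60+48 = 108 > 90
    N9: 90+48 = 138 ≤ 160
Round 3 — N17, N8 seize.
  N17 sheds 88 L/s: no online neighbours, lost.
  N8 sheds 108 L/s to N14, N26: 54 each.
    N14: 50+54 = 104 ≤ 130
    N26: 58+54 = 112 > 80
Round 4 — N26 seizes.
  N26 sheds 112 L/s to N4, N9: 56 each.
    N4: 138+56 = 194 > 150
    N9: 138+56 = 194 > 160
Round 5 — N4, N9 seize.
  N4 sheds 194 L/s: no online neighbours, lost.
  N9 sheds 194 L/s to N14: 194 each.
    N14: 104+194 = 298 > 130
Round 6 — N14 seizes.
  N14 sheds 298 L/s to N16: 298 each.
    N16: 10+298 = 308 > 60
Round 7 — N16 seizes.
  N16 sheds 308 L/s: no online neighbours, lost.
No further seizures.

N11, N14, N16, N17, N26, N27, N4, N8, N9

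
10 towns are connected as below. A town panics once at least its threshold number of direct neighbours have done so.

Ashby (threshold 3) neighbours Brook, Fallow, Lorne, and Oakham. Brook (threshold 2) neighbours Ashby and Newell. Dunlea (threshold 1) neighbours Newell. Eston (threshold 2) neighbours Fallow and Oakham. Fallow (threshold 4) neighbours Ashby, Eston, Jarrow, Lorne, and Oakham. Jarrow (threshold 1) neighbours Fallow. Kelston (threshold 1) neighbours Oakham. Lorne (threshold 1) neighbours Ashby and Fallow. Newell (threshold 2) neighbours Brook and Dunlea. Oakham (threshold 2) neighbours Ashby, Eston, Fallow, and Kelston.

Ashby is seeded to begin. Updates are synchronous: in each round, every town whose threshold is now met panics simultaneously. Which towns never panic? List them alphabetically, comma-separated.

Round 1 — Ashby panics (initial).
Round 2 — checking thresholds:
  Brook: 1 of 2 neighbours < 2, below threshold.
  Fallow: 1 of 5 neighbours < 4, below threshold.
  Lorne: 1 of 2 neighbours ≥ 1, panics.
  Oakham: 1 of 4 neighbours < 2, below threshold.
Round 3 — no new panics; cascade stops.

Brook, Dunlea, Eston, Fallow, Jarrow, Kelston, Newell, Oakham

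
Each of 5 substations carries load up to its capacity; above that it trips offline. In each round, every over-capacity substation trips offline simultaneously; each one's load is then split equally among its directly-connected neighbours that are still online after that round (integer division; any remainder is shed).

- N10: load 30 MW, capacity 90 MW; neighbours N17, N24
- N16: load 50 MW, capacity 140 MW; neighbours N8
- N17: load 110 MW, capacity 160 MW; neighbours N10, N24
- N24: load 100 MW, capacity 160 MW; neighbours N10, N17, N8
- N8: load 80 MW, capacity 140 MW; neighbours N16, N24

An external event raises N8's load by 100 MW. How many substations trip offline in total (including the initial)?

4

Round 1 — N8 at 180 > 140. N8 trips offline.
  N8 sheds 180 MW to N16, N24: 90 each.
    N16: 50+90 = 140 ≤ 140
    N24: 100+90 = 190 > 160
Round 2 — N24 trips offline.
  N24 sheds 190 MW to N10, N17: 95 each.
    N10: 30+95 = 125 > 90
    N17: 110+95 = 205 > 160
Round 3 — N10, N17 trip offline.
  N10 sheds 125 MW: no online neighbours, lost.
  N17 sheds 205 MW: no online neighbours, lost.
No further trips.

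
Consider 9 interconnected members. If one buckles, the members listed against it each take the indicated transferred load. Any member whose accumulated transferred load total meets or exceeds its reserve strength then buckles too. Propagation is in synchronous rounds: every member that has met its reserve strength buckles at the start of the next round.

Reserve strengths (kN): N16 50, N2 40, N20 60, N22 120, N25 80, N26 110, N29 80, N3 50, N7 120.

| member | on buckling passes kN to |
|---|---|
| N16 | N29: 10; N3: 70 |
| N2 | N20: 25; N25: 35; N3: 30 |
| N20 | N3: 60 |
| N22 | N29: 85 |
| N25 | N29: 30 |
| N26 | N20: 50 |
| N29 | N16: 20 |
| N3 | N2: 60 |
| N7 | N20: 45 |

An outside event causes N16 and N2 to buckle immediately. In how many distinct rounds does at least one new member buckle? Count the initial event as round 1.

Round 1 — N16, N2 buckle (initial).
  N20: +25 → 25 < 60
  N25: +35 → 35 < 80
  N29: +10 → 10 < 80
  N3: +70+30 → 100 ≥ 50
Round 2 — N3 buckles.
No further bucklings.

2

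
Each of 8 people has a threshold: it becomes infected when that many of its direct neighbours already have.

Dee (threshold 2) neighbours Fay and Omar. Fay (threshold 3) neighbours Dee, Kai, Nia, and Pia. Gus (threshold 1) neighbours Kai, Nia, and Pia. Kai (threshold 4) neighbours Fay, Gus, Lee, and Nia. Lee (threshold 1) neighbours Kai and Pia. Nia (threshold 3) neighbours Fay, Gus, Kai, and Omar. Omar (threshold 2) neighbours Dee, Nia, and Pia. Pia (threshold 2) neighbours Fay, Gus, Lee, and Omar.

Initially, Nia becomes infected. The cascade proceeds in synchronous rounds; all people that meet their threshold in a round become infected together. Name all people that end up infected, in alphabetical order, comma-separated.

Gus, Nia

Round 1 — Nia becomes infected (initial).
Round 2 — checking thresholds:
  Fay: 1 of 4 neighbours < 3, holds.
  Gus: 1 of 3 neighbours ≥ 1, becomes infected.
  Kai: 1 of 4 neighbours < 4, holds.
  Omar: 1 of 3 neighbours < 2, holds.
Round 3 — no new infections; cascade stops.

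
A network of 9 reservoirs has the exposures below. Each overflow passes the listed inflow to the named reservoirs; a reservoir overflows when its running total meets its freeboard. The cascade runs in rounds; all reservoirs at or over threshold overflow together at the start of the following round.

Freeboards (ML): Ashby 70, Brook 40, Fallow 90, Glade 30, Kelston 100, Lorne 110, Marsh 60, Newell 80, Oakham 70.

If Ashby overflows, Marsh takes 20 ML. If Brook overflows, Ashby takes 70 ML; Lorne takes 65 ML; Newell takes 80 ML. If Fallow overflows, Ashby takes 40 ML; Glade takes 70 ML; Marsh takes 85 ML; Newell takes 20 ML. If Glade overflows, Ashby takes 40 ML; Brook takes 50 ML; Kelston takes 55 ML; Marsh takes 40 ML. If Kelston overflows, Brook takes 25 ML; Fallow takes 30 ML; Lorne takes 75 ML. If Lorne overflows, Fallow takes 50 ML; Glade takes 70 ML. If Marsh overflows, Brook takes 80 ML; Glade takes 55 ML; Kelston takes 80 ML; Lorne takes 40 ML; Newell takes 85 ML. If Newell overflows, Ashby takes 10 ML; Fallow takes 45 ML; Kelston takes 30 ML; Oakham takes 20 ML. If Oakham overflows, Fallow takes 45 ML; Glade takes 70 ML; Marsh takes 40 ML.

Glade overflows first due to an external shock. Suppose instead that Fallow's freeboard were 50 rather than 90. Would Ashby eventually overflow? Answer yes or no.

With Fallow's freeboard at 50:
Round 1 — Glade overflows (initial).
  Ashby: +40 → 40 < 70
  Brook: +50 → 50 ≥ 40
  Kelston: +55 → 55 < 100
  Marsh: +40 → 40 < 60
Round 2 — Brook overflows.
  Ashby: +70 → 110 ≥ 70
  Lorne: +65 → 65 < 110
  Newell: +80 → 80 ≥ 80
Round 3 — Ashby, Newell overflow.
  Fallow: +45 → 45 < 50
  Kelston: +30 → 85 < 100
  Marsh: +20 → 60 ≥ 60
  Oakham: +20 → 20 < 70
Round 4 — Marsh overflows.
  Kelston: +80 → 165 ≥ 100
  Lorne: +40 → 105 < 110
Round 5 — Kelston overflows.
  Fallow: +30 → 75 ≥ 50
  Lorne: +75 → 180 ≥ 110
Round 6 — Fallow, Lorne overflow.
No further overflows.

yes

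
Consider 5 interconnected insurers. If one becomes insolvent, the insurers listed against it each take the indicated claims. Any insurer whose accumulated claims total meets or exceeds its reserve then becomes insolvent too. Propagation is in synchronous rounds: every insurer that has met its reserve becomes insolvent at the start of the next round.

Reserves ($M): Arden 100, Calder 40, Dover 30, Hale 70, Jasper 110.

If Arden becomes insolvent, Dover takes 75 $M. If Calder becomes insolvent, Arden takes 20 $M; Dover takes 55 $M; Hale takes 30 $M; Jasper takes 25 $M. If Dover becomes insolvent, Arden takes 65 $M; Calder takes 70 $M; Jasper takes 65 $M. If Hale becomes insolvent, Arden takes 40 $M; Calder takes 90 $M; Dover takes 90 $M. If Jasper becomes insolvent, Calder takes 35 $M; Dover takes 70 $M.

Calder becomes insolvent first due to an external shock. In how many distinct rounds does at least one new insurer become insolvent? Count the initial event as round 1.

2

Round 1 — Calder becomes insolvent (initial).
  Arden: +20 → 20 < 100
  Dover: +55 → 55 ≥ 30
  Hale: +30 → 30 < 70
  Jasper: +25 → 25 < 110
Round 2 — Dover becomes insolvent.
  Arden: +65 → 85 < 100
  Jasper: +65 → 90 < 110
No further insolvencies.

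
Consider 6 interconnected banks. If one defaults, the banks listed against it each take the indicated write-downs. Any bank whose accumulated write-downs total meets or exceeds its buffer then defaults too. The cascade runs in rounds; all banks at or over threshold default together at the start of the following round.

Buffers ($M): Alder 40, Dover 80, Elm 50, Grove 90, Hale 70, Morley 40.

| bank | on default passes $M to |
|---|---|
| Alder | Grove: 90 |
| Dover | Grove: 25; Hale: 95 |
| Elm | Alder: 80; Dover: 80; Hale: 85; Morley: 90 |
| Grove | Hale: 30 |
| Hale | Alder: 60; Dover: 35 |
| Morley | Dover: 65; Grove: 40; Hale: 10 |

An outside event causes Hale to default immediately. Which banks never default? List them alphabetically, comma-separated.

Round 1 — Hale defaults (initial).
  Alder: +60 → 60 ≥ 40
  Dover: +35 → 35 < 80
Round 2 — Alder defaults.
  Grove: +90 → 90 ≥ 90
Round 3 — Grove defaults.
No further defaults.

Dover, Elm, Morley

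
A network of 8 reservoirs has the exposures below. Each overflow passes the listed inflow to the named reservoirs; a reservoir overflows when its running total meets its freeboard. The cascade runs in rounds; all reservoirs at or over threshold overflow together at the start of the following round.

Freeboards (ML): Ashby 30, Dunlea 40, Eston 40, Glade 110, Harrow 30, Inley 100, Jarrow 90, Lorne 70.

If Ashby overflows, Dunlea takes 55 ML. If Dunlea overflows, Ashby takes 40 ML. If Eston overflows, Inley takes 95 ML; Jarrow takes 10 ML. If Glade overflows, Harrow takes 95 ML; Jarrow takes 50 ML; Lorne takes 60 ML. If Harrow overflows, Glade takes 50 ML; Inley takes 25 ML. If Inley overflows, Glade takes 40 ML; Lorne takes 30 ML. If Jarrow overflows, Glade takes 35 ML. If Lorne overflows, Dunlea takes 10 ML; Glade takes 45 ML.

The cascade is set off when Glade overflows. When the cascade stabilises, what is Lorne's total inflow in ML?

Round 1 — Glade overflows (initial).
  Harrow: +95 → 95 ≥ 30
  Jarrow: +50 → 50 < 90
  Lorne: +60 → 60 < 70
Round 2 — Harrow overflows.
  Inley: +25 → 25 < 100
No further overflows.

60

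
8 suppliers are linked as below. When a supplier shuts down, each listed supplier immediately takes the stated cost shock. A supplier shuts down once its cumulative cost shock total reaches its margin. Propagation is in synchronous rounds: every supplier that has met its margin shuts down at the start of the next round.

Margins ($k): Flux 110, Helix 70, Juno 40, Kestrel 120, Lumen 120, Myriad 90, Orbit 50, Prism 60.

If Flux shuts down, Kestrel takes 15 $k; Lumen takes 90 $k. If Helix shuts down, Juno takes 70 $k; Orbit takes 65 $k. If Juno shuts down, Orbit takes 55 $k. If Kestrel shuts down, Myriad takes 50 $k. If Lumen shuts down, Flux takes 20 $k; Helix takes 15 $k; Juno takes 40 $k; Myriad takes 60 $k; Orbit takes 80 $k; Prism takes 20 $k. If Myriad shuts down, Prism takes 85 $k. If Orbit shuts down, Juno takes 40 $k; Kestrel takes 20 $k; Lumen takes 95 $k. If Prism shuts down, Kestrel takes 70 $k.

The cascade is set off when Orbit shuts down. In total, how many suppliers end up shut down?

2

Round 1 — Orbit shuts down (initial).
  Juno: +40 → 40 ≥ 40
  Kestrel: +20 → 20 < 120
  Lumen: +95 → 95 < 120
Round 2 — Juno shuts down.
No further shutdowns.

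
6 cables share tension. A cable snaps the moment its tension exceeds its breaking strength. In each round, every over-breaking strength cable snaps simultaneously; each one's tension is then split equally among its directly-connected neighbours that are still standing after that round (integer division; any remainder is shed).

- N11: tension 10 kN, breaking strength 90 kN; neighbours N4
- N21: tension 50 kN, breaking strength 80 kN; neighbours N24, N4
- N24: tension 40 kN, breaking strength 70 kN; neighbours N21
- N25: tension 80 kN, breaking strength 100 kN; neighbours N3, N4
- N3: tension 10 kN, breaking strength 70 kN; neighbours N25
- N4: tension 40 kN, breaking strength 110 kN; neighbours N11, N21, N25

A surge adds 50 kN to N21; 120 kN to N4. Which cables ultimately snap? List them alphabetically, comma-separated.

N21, N24, N25, N3, N4

Round 1 — N21 at 100 > 80; N4 at 160 > 110. N21, N4 snap.
  N21 sheds 100 kN to N24: 100 each.
    N24: 40+100 = 140 > 70
  N4 sheds 160 kN to N11, N25: 80 each.
    N11: 10+80 = 90 ≤ 90
    N25: 80+80 = 160 > 100
Round 2 — N24, N25 snap.
  N24 sheds 140 kN: no online neighbours, lost.
  N25 sheds 160 kN to N3: 160 each.
    N3: 10+160 = 170 > 70
Round 3 — N3 snaps.
  N3 sheds 170 kN: no online neighbours, lost.
No further breaks.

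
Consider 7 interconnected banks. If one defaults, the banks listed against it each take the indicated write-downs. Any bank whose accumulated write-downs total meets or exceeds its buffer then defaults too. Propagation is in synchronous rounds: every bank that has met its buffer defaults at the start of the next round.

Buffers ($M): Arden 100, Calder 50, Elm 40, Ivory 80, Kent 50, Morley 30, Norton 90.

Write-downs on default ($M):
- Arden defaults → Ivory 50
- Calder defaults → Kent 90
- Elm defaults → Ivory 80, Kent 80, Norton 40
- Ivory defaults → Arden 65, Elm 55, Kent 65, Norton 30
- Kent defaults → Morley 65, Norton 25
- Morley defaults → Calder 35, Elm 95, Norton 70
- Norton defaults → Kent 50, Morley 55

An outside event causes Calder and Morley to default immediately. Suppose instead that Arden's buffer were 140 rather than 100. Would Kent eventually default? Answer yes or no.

yes

With Arden's buffer at 140:
Round 1 — Calder, Morley default (initial).
  Elm: +95 → 95 ≥ 40
  Kent: +90 → 90 ≥ 50
  Norton: +70 → 70 < 90
Round 2 — Elm, Kent default.
  Ivory: +80 → 80 ≥ 80
  Norton: +40+25 → 135 ≥ 90
Round 3 — Ivory, Norton default.
  Arden: +65 → 65 < 140
No further defaults.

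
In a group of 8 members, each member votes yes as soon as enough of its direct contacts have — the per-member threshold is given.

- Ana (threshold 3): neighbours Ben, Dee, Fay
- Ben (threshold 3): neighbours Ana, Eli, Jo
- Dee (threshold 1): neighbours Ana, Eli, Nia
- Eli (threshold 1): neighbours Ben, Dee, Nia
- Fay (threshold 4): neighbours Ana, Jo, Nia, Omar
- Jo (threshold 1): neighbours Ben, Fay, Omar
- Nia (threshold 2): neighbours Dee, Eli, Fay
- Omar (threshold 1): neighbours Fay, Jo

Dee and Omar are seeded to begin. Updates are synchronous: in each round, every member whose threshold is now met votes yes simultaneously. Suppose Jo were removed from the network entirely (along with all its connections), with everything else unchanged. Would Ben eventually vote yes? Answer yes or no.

no

With Jo removed:
Round 1 — Dee, Omar vote yes (initial).
Round 2 — checking thresholds:
  Ana: 1 of 3 neighbours < 3, holds.
  Eli: 1 of 3 neighbours ≥ 1, votes yes.
  Fay: 1 of 3 neighbours < 4, holds.
  Nia: 1 of 3 neighbours < 2, holds.
Round 3 — checking thresholds:
  Ana: 1 of 3 neighbours < 3, holds.
  Ben: 1 of 2 neighbours < 3, holds.
  Fay: 1 of 3 neighbours < 4, holds.
  Nia: 2 of 3 neighbours ≥ 2, votes yes.
Round 4 — no new yes votes; cascade stops.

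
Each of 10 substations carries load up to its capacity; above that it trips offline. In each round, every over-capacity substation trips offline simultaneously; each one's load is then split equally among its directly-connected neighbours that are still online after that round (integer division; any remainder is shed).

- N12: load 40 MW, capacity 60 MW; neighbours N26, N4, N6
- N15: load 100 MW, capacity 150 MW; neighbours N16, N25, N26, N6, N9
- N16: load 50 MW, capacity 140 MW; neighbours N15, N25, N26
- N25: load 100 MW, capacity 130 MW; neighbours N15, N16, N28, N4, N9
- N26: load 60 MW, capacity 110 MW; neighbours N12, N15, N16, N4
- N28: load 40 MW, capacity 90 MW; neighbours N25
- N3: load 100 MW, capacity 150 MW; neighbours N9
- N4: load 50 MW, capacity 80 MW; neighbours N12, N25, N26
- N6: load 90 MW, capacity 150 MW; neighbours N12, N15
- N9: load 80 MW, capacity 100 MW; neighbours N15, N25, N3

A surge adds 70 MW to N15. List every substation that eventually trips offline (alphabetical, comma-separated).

Round 1 — N15 at 170 > 150. N15 trips offline.
  N15 sheds 170 MW to N16, N25, N26, N6, N9: 34 each.
    N16: 50+34 = 84 ≤ 140
    N25: 100+34 = 134 > 130
    N26: 60+34 = 94 ≤ 110
    N6: 90+34 = 124 ≤ 150
    N9: 80+34 = 114 > 100
Round 2 — N25, N9 trip offline.
  N25 sheds 134 MW to N16, N28, N4: 44 each (2 lost).
    N16: 84+44 = 128 ≤ 140
    N28: 40+44 = 84 ≤ 90
    N4: 50+44 = 94 > 80
  N9 sheds 114 MW to N3: 114 each.
    N3: 100+114 = 214 > 150
Round 3 — N3, N4 trip offline.
  N3 sheds 214 MW: no online neighbours, lost.
  N4 sheds 94 MW to N12, N26: 47 each.
    N12: 40+47 = 87 > 60
    N26: 94+47 = 141 > 110
Round 4 — N12, N26 trip offline.
  N12 sheds 87 MW to N6: 87 each.
    N6: 124+87 = 211 > 150
  N26 sheds 141 MW to N16: 141 each.
    N16: 128+141 = 269 > 140
Round 5 — N16, N6 trip offline.
  N16 sheds 269 MW: no online neighbours, lost.
  N6 sheds 211 MW: no online neighbours, lost.
No further trips.

N12, N15, N16, N25, N26, N3, N4, N6, N9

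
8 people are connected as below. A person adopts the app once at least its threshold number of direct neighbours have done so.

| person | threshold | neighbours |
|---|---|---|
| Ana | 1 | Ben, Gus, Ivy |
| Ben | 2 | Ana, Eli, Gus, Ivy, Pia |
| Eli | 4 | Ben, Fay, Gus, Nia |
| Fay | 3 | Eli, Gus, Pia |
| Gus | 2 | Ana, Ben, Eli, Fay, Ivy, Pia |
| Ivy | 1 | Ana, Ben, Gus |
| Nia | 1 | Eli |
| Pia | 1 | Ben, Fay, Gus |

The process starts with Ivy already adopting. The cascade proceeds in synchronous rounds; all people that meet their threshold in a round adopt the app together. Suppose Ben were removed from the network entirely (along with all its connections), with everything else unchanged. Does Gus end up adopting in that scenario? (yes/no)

yes

With Ben removed:
Round 1 — Ivy adopts the app (initial).
Round 2 — checking thresholds:
  Ana: 1 of 2 neighbours ≥ 1, adopts the app.
  Gus: 1 of 5 neighbours < 2, holds.
Round 3 — checking thresholds:
  Gus: 2 of 5 neighbours ≥ 2, adopts the app.
Round 4 — checking thresholds:
  Eli: 1 of 3 neighbours < 4, holds.
  Fay: 1 of 3 neighbours < 3, holds.
  Pia: 1 of 2 neighbours ≥ 1, adopts the app.
Round 5 — no new adoptions; cascade stops.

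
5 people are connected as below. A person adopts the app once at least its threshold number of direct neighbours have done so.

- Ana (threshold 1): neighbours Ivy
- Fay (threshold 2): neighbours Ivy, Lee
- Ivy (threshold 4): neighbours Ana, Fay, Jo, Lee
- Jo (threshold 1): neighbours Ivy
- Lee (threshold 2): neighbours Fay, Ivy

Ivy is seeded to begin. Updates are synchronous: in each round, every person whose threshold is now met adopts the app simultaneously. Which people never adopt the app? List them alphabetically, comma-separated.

Fay, Lee

Round 1 — Ivy adopts the app (initial).
Round 2 — checking thresholds:
  Ana: 1 of 1 neighbours ≥ 1, adopts the app.
  Fay: 1 of 2 neighbours < 2, holds.
  Jo: 1 of 1 neighbours ≥ 1, adopts the app.
  Lee: 1 of 2 neighbours < 2, holds.
Round 3 — no new adoptions; cascade stops.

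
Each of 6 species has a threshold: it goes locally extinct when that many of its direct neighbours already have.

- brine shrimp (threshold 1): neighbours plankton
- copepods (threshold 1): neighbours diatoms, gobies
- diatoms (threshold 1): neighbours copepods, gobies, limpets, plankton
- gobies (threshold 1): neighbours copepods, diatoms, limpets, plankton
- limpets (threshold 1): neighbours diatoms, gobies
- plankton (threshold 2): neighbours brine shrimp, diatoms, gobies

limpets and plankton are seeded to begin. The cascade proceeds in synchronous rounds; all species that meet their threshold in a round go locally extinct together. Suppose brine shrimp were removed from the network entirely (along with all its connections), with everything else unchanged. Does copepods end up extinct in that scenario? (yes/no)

yes

With brine shrimp removed:
Round 1 — limpets, plankton go locally extinct (initial).
Round 2 — checking thresholds:
  diatoms: 2 of 4 neighbours ≥ 1, goes locally extinct.
  gobies: 2 of 4 neighbours ≥ 1, goes locally extinct.
Round 3 — checking thresholds:
  copepods: 2 of 2 neighbours ≥ 1, goes locally extinct.
Round 4 — no new extinctions; cascade stops.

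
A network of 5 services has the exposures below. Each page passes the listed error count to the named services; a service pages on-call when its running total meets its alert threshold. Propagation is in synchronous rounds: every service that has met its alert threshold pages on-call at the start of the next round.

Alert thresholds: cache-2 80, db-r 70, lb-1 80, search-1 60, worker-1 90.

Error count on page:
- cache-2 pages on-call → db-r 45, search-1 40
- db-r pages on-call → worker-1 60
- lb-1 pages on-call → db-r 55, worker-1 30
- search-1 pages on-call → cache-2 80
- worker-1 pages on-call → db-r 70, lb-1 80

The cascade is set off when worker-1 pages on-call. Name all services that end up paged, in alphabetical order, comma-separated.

Round 1 — worker-1 pages on-call (initial).
  db-r: +70 → 70 ≥ 70
  lb-1: +80 → 80 ≥ 80
Round 2 — db-r, lb-1 page on-call.
No further pages.

db-r, lb-1, worker-1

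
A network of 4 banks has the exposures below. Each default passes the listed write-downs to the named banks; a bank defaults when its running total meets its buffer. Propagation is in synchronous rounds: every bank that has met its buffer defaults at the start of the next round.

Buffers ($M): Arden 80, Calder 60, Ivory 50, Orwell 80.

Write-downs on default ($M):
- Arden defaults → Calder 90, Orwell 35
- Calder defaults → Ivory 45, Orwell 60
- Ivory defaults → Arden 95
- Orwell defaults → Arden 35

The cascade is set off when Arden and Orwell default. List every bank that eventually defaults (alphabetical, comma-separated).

Round 1 — Arden, Orwell default (initial).
  Calder: +90 → 90 ≥ 60
Round 2 — Calder defaults.
  Ivory: +45 → 45 < 50
No further defaults.

Arden, Calder, Orwell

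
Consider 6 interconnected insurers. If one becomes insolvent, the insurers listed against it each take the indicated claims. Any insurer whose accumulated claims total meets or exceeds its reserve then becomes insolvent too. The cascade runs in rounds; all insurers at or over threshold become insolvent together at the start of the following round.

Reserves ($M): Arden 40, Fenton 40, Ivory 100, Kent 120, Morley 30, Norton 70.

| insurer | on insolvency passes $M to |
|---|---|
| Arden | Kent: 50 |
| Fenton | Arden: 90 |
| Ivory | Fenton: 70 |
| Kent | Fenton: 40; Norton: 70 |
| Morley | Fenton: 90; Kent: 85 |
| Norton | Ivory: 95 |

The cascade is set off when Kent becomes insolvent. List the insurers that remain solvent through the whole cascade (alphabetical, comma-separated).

Ivory, Morley

Round 1 — Kent becomes insolvent (initial).
  Fenton: +40 → 40 ≥ 40
  Norton: +70 → 70 ≥ 70
Round 2 — Fenton, Norton become insolvent.
  Arden: +90 → 90 ≥ 40
  Ivory: +95 → 95 < 100
Round 3 — Arden becomes insolvent.
No further insolvencies.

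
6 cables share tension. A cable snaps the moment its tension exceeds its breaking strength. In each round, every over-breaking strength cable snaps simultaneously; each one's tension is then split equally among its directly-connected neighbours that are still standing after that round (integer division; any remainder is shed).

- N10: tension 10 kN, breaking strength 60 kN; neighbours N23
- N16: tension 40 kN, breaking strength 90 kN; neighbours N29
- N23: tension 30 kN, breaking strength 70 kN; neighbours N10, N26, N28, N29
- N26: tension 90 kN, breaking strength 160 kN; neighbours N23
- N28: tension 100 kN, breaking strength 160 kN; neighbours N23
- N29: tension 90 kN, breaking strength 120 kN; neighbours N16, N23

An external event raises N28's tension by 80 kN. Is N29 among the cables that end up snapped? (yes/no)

yes

Round 1 — N28 at 180 > 160. N28 snaps.
  N28 sheds 180 kN to N23: 180 each.
    N23: 30+180 = 210 > 70
Round 2 — N23 snaps.
  N23 sheds 210 kN to N10, N26, N29: 70 each.
    N10: 10+70 = 80 > 60
    N26: 90+70 = 160 ≤ 160
    N29: 90+70 = 160 > 120
Round 3 — N10, N29 snap.
  N10 sheds 80 kN: no online neighbours, lost.
  N29 sheds 160 kN to N16: 160 each.
    N16: 40+160 = 200 > 90
Round 4 — N16 snaps.
  N16 sheds 200 kN: no online neighbours, lost.
No further breaks.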